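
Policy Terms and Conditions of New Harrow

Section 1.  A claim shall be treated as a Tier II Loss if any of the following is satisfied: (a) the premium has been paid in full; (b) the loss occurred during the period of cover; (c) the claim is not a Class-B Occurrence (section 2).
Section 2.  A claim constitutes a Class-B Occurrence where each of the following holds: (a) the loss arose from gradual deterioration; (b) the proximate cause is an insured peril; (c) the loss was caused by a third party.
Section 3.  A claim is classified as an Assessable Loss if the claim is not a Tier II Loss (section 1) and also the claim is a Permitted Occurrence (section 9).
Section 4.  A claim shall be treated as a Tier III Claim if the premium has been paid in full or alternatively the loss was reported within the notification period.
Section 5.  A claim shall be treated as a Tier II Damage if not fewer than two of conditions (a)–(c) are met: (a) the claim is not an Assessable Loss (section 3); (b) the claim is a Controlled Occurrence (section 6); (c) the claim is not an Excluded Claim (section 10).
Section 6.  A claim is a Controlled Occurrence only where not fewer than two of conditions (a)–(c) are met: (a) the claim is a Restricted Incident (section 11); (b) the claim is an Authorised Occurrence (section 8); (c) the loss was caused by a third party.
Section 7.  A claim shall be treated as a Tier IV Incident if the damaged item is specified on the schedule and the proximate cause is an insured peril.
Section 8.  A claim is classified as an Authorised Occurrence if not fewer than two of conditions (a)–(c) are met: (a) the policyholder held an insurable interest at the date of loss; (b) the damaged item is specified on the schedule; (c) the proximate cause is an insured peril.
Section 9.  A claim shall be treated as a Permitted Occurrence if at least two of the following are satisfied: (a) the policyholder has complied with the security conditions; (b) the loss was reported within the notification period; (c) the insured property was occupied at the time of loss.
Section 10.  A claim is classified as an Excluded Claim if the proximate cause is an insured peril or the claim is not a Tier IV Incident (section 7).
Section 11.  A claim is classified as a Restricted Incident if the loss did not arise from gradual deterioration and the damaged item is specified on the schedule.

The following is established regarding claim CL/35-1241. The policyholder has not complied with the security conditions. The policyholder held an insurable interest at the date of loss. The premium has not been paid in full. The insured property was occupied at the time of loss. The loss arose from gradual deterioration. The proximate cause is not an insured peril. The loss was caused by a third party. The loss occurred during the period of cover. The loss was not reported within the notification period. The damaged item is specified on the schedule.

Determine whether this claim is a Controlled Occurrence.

Yes

section 11 — Restricted Incident: [the loss did not arise from gradual deterioration? no] AND [the damaged item is specified on the schedule? yes] → not satisfied.
section 8 — Authorised Occurrence: the policyholder held an insurable interest at the date of loss? yes; the damaged item is specified on the schedule? yes; the proximate cause is an insured peril? no — 2 of 3 hold (need ≥2) → satisfied.
section 6 — Controlled Occurrence: Restricted Incident (section 11)? no; Authorised Occurrence (section 8)? yes; the loss was caused by a third party? yes — 2 of 3 hold (need ≥2) → satisfied.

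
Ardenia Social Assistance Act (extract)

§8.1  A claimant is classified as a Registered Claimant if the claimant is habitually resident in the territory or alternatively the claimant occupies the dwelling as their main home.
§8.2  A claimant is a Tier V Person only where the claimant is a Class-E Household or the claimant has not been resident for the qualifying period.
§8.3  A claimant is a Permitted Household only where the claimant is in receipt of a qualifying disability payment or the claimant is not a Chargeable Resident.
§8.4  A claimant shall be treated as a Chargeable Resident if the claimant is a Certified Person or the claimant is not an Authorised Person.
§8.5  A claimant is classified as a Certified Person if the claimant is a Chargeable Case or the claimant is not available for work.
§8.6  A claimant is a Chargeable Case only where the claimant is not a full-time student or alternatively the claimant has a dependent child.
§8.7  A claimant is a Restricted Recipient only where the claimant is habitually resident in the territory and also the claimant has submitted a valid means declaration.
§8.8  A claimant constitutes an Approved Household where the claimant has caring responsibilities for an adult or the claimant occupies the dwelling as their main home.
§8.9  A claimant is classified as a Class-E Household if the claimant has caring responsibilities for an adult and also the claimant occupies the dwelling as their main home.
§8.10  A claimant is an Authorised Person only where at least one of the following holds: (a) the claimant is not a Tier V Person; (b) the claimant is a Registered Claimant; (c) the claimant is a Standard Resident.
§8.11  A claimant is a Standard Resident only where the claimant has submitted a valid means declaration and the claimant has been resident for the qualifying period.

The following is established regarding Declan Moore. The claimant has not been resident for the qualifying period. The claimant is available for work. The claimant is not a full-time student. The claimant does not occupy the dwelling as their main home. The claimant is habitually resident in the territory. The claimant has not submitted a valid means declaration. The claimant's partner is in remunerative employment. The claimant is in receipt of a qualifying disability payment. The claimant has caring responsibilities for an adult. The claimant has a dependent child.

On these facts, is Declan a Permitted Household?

Yes

§8.6 — Chargeable Case: [the claimant is not a full-time student? yes] OR [the claimant has a dependent child? yes] → satisfied.
§8.5 — Certified Person: [Chargeable Case (§8.6)? yes] OR [the claimant is not available for work? no] → satisfied.
§8.9 — Class-E Household: [the claimant has caring responsibilities for an adult? yes] AND [the claimant occupies the dwelling as their main home? no] → not satisfied.
§8.2 — Tier V Person: [Class-E Household (§8.9)? no] OR [the claimant has not been resident for the qualifying period? yes] → satisfied.
§8.1 — Registered Claimant: [the claimant is habitually resident in the territory? yes] OR [the claimant occupies the dwelling as their main home? no] → satisfied.
§8.11 — Standard Resident: [the claimant has submitted a valid means declaration? no] AND [the claimant has been resident for the qualifying period? no] → not satisfied.
§8.10 — Authorised Person: [not a Tier V Person (§8.2)? no] OR [Registered Claimant (§8.1)? yes] OR [Standard Resident (§8.11)? no] → satisfied.
§8.4 — Chargeable Resident: [Certified Person (§8.5)? yes] OR [not an Authorised Person (§8.10)? no] → satisfied.
§8.3 — Permitted Household: [the claimant is in receipt of a qualifying disability payment? yes] OR [not a Chargeable Resident (§8.4)? no] → satisfied.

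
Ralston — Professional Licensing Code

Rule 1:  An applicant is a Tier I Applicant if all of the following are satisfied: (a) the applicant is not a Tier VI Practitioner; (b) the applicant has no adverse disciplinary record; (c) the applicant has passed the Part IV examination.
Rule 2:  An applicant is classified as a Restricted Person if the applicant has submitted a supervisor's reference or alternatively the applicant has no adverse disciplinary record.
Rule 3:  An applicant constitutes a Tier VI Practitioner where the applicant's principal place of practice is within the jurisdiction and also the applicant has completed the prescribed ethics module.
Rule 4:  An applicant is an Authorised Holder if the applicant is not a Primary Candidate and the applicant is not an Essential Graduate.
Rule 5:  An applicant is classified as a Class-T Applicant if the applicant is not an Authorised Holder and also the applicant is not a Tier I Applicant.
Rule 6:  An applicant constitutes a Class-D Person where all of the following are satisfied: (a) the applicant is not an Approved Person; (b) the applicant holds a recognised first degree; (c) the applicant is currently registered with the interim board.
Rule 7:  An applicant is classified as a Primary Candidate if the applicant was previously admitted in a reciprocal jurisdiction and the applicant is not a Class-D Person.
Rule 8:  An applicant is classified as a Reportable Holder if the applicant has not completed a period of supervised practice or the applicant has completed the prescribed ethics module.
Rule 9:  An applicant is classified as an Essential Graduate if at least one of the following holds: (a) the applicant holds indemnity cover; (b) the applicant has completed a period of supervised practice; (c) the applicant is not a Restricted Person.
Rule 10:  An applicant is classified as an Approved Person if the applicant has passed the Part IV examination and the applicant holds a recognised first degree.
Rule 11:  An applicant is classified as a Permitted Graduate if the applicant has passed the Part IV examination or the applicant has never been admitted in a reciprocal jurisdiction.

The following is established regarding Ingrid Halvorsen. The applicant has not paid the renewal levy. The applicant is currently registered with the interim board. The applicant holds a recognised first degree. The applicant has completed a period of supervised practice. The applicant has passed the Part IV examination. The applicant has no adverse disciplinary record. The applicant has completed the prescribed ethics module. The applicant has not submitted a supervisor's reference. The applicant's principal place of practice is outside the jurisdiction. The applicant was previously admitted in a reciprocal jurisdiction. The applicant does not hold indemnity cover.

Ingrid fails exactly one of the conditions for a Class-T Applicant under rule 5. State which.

rule 10 — Approved Person: [the applicant has passed the Part IV examination? yes] AND [the applicant holds a recognised first degree? yes] → satisfied.
rule 6 — Class-D Person: [not an Approved Person (rule 10)? no] AND [the applicant holds a recognised first degree? yes] AND [the applicant is currently registered with the interim board? yes] → not satisfied.
rule 7 — Primary Candidate: [the applicant was previously admitted in a reciprocal jurisdiction? yes] AND [not a Class-D Person (rule 6)? yes] → satisfied.
rule 2 — Restricted Person: [the applicant has submitted a supervisor's reference? no] OR [the applicant has no adverse disciplinary record? yes] → satisfied.
rule 9 — Essential Graduate: [the applicant holds indemnity cover? no] OR [the applicant has completed a period of supervised practice? yes] OR [not a Restricted Person (rule 2)? no] → satisfied.
rule 4 — Authorised Holder: [not a Primary Candidate (rule 7)? no] AND [not an Essential Graduate (rule 9)? no] → not satisfied.
rule 3 — Tier VI Practitioner: [the applicant's principal place of practice is within the jurisdiction? no] AND [the applicant has completed the prescribed ethics module? yes] → not satisfied.
rule 1 — Tier I Applicant: [not a Tier VI Practitioner (rule 3)? yes] AND [the applicant has no adverse disciplinary record? yes] AND [the applicant has passed the Part IV examination? yes] → satisfied.
rule 5 — Class-T Applicant: [not an Authorised Holder (rule 4)? yes] AND [not a Tier I Applicant (rule 1)? no] → not satisfied.

Tier I Applicant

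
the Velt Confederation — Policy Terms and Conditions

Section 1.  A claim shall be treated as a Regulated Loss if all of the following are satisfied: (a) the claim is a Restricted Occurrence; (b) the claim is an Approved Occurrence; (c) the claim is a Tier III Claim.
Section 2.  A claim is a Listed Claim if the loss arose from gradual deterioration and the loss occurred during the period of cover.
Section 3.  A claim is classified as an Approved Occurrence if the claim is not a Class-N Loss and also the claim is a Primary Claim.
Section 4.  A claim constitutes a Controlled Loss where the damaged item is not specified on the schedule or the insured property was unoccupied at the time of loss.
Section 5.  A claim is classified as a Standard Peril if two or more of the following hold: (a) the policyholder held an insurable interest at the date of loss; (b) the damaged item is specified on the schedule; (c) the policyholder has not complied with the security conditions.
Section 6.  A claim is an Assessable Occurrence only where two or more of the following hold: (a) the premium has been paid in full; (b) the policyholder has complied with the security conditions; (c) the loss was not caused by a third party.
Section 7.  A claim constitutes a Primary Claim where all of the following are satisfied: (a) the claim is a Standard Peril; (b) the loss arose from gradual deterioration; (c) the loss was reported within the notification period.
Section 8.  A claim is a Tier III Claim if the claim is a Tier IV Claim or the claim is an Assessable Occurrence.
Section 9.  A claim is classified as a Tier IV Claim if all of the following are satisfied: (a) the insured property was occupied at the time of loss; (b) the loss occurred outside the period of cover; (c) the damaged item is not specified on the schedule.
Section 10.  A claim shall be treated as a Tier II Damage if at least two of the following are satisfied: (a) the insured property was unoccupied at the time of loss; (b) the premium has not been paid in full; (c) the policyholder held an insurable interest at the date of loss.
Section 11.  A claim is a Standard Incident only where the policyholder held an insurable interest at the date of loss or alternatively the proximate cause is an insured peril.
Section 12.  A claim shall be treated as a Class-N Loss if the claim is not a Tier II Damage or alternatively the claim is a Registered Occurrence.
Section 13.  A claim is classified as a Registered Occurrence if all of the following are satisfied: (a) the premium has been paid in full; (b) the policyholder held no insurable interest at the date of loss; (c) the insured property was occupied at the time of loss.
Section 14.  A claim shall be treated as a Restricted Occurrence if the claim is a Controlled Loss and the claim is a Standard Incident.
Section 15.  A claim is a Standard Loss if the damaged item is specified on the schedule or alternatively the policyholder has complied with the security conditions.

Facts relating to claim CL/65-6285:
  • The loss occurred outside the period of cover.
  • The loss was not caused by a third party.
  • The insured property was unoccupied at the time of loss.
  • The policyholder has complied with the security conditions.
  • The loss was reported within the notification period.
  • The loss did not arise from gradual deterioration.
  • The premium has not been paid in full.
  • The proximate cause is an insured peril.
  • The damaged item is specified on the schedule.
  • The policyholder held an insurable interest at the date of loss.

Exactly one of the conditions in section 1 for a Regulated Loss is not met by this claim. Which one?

Approved Occurrence

section 4 — Controlled Loss: [the damaged item is not specified on the schedule? no] OR [the insured property was unoccupied at the time of loss? yes] → satisfied.
section 11 — Standard Incident: [the policyholder held an insurable interest at the date of loss? yes] OR [the proximate cause is an insured peril? yes] → satisfied.
section 14 — Restricted Occurrence: [Controlled Loss (section 4)? yes] AND [Standard Incident (section 11)? yes] → satisfied.
section 10 — Tier II Damage: the insured property was unoccupied at the time of loss? yes; the premium has not been paid in full? yes; the policyholder held an insurable interest at the date of loss? yes — 3 of 3 hold (need ≥2) → satisfied.
section 13 — Registered Occurrence: [the premium has been paid in full? no] AND [the policyholder held no insurable interest at the date of loss? no] AND [the insured property was occupied at the time of loss? no] → not satisfied.
section 12 — Class-N Loss: [not a Tier II Damage (section 10)? no] OR [Registered Occurrence (section 13)? no] → not satisfied.
section 5 — Standard Peril: the policyholder held an insurable interest at the date of loss? yes; the damaged item is specified on the schedule? yes; the policyholder has not complied with the security conditions? no — 2 of 3 hold (need ≥2) → satisfied.
section 7 — Primary Claim: [Standard Peril (section 5)? yes] AND [the loss arose from gradual deterioration? no] AND [the loss was reported within the notification period? yes] → not satisfied.
section 3 — Approved Occurrence: [not a Class-N Loss (section 12)? yes] AND [Primary Claim (section 7)? no] → not satisfied.
section 9 — Tier IV Claim: [the insured property was occupied at the time of loss? no] AND [the loss occurred outside the period of cover? yes] AND [the damaged item is not specified on the schedule? no] → not satisfied.
section 6 — Assessable Occurrence: the premium has been paid in full? no; the policyholder has complied with the security conditions? yes; the loss was not caused by a third party? yes — 2 of 3 hold (need ≥2) → satisfied.
section 8 — Tier III Claim: [Tier IV Claim (section 9)? no] OR [Assessable Occurrence (section 6)? yes] → satisfied.
section 1 — Regulated Loss: [Restricted Occurrence (section 14)? yes] AND [Approved Occurrence (section 3)? no] AND [Tier III Claim (section 8)? yes] → not satisfied.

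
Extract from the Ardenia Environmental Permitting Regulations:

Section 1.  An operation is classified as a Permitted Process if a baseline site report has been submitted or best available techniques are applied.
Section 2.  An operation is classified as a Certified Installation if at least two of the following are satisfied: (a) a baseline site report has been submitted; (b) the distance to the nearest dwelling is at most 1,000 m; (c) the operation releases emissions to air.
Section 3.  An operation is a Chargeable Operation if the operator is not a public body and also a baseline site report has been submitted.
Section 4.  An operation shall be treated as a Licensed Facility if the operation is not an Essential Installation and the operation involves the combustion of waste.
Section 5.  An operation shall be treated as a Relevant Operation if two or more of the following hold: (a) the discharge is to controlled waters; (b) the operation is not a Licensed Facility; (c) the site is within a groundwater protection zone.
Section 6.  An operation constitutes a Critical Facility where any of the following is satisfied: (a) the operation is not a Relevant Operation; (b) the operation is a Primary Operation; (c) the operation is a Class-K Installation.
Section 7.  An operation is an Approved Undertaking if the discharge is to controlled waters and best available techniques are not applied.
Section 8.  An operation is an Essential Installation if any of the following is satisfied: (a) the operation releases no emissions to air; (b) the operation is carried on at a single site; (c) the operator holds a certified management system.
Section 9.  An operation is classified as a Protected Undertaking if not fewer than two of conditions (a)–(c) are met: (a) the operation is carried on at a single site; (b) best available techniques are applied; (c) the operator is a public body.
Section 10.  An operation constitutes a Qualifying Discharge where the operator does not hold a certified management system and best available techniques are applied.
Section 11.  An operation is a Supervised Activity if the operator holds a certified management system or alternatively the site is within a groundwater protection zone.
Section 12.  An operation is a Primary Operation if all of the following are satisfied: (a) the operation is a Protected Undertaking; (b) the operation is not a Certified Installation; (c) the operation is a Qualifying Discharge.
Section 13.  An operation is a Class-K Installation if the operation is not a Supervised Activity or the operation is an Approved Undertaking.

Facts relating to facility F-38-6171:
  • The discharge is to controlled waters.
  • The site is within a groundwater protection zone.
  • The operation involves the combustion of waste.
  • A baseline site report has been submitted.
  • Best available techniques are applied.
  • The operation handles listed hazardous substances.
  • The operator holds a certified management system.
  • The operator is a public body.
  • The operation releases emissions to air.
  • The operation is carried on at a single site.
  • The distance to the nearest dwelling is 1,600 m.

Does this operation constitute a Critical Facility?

Under section 8: the operation releases no emissions to air? no; or the operation is carried on at a single site? yes; or the operator holds a certified management system? yes. So the operation is an Essential Installation.
Under section 4: not an Essential Installation (section 8)? no; and the operation involves the combustion of waste? yes. So the operation is not a Licensed Facility.
Under section 5: the discharge is to controlled waters? yes; not a Licensed Facility (section 4)? yes; the site is within a groundwater protection zone? yes — 3 of 3 hold (need ≥2) → satisfied.
Under section 9: the operation is carried on at a single site? yes; best available techniques are applied? yes; the operator is a public body? yes — 3 of 3 hold (need ≥2) → satisfied.
Under section 2: a baseline site report has been submitted? yes; distance to the nearest dwelling: 1,600 m ≤ 1,000 m? no; the operation releases emissions to air? yes — 2 of 3 hold (need ≥2) → satisfied.
Under section 10: the operator does not hold a certified management system? no; and best available techniques are applied? yes. So the operation is not a Qualifying Discharge.
Under section 12: Protected Undertaking (section 9)? yes; and not a Certified Installation (section 2)? no; and Qualifying Discharge (section 10)? no. So the operation is not a Primary Operation.
Under section 11: the operator holds a certified management system? yes; or the site is within a groundwater protection zone? yes. So the operation is a Supervised Activity.
Under section 7: the discharge is to controlled waters? yes; and best available techniques are not applied? no. So the operation is not an Approved Undertaking.
Under section 13: not a Supervised Activity (section 11)? no; or Approved Undertaking (section 7)? no. So the operation is not a Class-K Installation.
Under section 6: not a Relevant Operation (section 5)? no; or Primary Operation (section 12)? no; or Class-K Installation (section 13)? no. So the operation is not a Critical Facility.

No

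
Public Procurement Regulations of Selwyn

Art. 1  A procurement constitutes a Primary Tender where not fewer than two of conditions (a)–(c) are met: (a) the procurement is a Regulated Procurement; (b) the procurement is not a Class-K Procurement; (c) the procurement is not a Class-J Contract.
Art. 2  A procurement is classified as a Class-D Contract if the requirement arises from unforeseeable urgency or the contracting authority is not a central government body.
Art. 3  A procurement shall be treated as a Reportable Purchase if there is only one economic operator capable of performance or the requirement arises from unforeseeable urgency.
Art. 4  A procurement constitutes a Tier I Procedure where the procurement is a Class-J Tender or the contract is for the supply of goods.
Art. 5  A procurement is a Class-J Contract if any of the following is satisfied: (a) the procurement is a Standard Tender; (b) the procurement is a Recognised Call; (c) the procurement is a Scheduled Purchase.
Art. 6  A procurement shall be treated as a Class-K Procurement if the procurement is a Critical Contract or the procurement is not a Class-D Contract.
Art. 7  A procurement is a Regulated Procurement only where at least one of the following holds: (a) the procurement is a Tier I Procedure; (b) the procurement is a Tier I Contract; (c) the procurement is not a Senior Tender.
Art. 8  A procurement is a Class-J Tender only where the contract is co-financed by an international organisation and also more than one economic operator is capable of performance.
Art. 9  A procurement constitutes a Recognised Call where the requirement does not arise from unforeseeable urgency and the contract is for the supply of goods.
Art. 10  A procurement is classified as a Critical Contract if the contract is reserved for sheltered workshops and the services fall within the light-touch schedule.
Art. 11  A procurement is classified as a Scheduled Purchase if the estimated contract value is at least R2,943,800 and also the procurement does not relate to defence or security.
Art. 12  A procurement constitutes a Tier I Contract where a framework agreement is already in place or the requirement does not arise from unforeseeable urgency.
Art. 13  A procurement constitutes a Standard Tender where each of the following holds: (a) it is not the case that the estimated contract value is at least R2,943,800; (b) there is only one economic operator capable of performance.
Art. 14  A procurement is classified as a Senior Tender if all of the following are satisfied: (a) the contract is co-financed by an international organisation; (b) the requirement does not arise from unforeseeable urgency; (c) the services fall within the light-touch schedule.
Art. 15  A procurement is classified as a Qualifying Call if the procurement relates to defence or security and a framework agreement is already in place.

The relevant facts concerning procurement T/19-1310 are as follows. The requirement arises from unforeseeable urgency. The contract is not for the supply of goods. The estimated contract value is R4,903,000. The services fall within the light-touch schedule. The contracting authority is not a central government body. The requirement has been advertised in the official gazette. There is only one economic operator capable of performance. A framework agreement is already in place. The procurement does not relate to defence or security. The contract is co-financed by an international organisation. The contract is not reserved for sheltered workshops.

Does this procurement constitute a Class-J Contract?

article 13 — Standard Tender: [estimated contract value: R4,903,000 ≥ R2,943,800? yes, so negated condition no] AND [there is only one economic operator capable of performance? yes] → not satisfied.
article 9 — Recognised Call: [the requirement does not arise from unforeseeable urgency? no] AND [the contract is for the supply of goods? no] → not satisfied.
article 11 — Scheduled Purchase: [estimated contract value: R4,903,000 ≥ R2,943,800? yes] AND [the procurement does not relate to defence or security? yes] → satisfied.
article 5 — Class-J Contract: [Standard Tender (article 13)? no] OR [Recognised Call (article 9)? no] OR [Scheduled Purchase (article 11)? yes] → satisfied.

Yes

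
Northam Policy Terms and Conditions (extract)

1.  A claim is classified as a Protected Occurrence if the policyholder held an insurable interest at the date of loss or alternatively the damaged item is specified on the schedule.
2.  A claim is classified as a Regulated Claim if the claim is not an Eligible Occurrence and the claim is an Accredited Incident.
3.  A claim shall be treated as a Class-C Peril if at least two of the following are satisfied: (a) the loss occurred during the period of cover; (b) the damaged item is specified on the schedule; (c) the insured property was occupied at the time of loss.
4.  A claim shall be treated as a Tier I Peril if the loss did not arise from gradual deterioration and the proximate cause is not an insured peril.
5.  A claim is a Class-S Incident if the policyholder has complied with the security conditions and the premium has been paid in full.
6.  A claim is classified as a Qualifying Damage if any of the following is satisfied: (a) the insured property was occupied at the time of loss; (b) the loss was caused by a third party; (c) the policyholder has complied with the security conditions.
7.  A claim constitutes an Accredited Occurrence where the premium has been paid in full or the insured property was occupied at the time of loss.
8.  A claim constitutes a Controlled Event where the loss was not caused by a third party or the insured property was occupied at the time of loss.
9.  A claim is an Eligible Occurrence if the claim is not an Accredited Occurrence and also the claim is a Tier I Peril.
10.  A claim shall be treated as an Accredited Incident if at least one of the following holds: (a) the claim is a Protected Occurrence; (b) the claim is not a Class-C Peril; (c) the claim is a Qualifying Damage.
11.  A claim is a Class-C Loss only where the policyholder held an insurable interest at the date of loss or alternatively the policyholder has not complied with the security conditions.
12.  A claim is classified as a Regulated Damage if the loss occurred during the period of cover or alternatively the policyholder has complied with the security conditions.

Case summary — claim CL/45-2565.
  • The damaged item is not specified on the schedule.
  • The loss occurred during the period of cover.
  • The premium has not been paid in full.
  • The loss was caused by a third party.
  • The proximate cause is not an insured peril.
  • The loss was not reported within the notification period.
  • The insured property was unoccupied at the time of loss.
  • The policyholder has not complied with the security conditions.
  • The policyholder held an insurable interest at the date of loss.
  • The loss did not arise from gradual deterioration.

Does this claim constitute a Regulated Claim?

No

paragraph 7 — Accredited Occurrence: [the premium has been paid in full? no] OR [the insured property was occupied at the time of loss? no] → not satisfied.
paragraph 4 — Tier I Peril: [the loss did not arise from gradual deterioration? yes] AND [the proximate cause is not an insured peril? yes] → satisfied.
paragraph 9 — Eligible Occurrence: [not an Accredited Occurrence (paragraph 7)? yes] AND [Tier I Peril (paragraph 4)? yes] → satisfied.
paragraph 1 — Protected Occurrence: [the policyholder held an insurable interest at the date of loss? yes] OR [the damaged item is specified on the schedule? no] → satisfied.
paragraph 3 — Class-C Peril: the loss occurred during the period of cover? yes; the damaged item is specified on the schedule? no; the insured property was occupied at the time of loss? no — 1 of 3 hold (need ≥2) → not satisfied.
paragraph 6 — Qualifying Damage: [the insured property was occupied at the time of loss? no] OR [the loss was caused by a third party? yes] OR [the policyholder has complied with the security conditions? no] → satisfied.
paragraph 10 — Accredited Incident: [Protected Occurrence (paragraph 1)? yes] OR [not a Class-C Peril (paragraph 3)? yes] OR [Qualifying Damage (paragraph 6)? yes] → satisfied.
paragraph 2 — Regulated Claim: [not an Eligible Occurrence (paragraph 9)? no] AND [Accredited Incident (paragraph 10)? yes] → not satisfied.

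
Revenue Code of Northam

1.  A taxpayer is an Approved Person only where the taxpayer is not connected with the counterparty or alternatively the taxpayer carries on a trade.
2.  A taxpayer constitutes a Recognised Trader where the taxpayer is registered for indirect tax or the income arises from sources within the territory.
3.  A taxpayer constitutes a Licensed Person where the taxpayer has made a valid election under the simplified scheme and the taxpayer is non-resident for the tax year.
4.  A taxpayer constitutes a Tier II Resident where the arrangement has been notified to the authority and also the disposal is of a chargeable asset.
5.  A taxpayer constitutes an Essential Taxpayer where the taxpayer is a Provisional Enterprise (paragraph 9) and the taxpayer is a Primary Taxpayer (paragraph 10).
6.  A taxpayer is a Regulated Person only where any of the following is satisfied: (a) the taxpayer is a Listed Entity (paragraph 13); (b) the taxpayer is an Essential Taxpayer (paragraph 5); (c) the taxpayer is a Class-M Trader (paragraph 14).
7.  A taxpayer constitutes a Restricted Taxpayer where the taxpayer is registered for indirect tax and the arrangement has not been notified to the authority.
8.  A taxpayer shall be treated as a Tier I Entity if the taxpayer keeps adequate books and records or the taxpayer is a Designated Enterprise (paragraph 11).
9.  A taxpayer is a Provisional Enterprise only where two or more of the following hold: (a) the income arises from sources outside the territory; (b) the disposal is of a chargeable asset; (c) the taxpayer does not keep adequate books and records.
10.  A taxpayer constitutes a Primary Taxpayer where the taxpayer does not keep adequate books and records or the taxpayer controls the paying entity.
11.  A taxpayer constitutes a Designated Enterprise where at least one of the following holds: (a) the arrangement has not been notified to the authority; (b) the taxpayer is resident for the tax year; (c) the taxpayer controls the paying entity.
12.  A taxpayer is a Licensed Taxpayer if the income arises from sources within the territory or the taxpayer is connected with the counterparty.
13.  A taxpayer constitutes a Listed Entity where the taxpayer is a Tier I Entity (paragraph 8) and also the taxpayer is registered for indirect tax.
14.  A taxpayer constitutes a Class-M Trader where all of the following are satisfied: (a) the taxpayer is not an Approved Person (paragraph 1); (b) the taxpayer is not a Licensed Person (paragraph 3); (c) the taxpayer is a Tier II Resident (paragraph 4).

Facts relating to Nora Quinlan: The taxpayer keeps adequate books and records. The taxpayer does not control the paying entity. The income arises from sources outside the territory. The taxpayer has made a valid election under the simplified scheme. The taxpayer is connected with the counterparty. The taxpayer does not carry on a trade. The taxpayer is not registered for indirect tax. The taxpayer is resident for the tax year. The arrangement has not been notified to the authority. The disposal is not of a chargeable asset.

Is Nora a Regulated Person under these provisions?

Under paragraph 11: the arrangement has not been notified to the authority? yes; or the taxpayer is resident for the tax year? yes; or the taxpayer controls the paying entity? no. So the taxpayer is a Designated Enterprise.
Under paragraph 8: the taxpayer keeps adequate books and records? yes; or Designated Enterprise (paragraph 11)? yes. So the taxpayer is a Tier I Entity.
Under paragraph 13: Tier I Entity (paragraph 8)? yes; and the taxpayer is registered for indirect tax? no. So the taxpayer is not a Listed Entity.
Under paragraph 9: the income arises from sources outside the territory? yes; the disposal is of a chargeable asset? no; the taxpayer does not keep adequate books and records? no — 1 of 3 hold (need ≥2) → not satisfied.
Under paragraph 10: the taxpayer does not keep adequate books and records? no; or the taxpayer controls the paying entity? no. So the taxpayer is not a Primary Taxpayer.
Under paragraph 5: Provisional Enterprise (paragraph 9)? no; and Primary Taxpayer (paragraph 10)? no. So the taxpayer is not an Essential Taxpayer.
Under paragraph 1: the taxpayer is not connected with the counterparty? no; or the taxpayer carries on a trade? no. So the taxpayer is not an Approved Person.
Under paragraph 3: the taxpayer has made a valid election under the simplified scheme? yes; and the taxpayer is non-resident for the tax year? no. So the taxpayer is not a Licensed Person.
Under paragraph 4: the arrangement has been notified to the authority? no; and the disposal is of a chargeable asset? no. So the taxpayer is not a Tier II Resident.
Under paragraph 14: not an Approved Person (paragraph 1)? yes; and not a Licensed Person (paragraph 3)? yes; and Tier II Resident (paragraph 4)? no. So the taxpayer is not a Class-M Trader.
Under paragraph 6: Listed Entity (paragraph 13)? no; or Essential Taxpayer (paragraph 5)? no; or Class-M Trader (paragraph 14)? no. So the taxpayer is not a Regulated Person.

No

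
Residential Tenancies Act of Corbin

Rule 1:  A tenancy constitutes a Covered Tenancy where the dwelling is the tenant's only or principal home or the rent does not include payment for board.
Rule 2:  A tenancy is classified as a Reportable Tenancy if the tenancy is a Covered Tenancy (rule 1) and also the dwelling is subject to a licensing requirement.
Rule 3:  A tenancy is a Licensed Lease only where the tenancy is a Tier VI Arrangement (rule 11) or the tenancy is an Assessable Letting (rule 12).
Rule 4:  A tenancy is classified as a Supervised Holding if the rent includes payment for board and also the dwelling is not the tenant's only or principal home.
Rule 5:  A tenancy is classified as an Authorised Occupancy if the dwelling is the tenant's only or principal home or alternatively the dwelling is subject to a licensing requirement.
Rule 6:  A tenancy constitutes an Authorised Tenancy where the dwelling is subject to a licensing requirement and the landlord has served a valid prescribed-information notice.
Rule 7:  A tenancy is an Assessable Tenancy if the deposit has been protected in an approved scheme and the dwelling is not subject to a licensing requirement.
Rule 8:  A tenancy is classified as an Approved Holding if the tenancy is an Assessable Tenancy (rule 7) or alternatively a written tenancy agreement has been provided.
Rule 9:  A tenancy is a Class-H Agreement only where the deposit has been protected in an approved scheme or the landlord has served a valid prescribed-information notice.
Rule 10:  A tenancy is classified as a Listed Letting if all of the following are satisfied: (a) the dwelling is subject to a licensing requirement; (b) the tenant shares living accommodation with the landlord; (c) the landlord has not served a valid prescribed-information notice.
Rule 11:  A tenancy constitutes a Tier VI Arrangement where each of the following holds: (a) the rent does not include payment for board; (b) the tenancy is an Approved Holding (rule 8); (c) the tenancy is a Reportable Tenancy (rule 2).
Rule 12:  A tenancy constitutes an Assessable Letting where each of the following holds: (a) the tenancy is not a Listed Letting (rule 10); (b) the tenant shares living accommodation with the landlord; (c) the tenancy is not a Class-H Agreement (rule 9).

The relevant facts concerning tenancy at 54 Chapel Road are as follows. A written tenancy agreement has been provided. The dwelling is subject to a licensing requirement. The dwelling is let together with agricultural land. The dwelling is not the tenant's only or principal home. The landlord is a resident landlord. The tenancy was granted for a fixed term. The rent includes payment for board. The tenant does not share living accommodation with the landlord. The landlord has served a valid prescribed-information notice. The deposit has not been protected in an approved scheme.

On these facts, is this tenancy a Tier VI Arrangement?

No

rule 7 — Assessable Tenancy: [the deposit has been protected in an approved scheme? no] AND [the dwelling is not subject to a licensing requirement? no] → not satisfied.
rule 8 — Approved Holding: [Assessable Tenancy (rule 7)? no] OR [a written tenancy agreement has been provided? yes] → satisfied.
rule 1 — Covered Tenancy: [the dwelling is the tenant's only or principal home? no] OR [the rent does not include payment for board? no] → not satisfied.
rule 2 — Reportable Tenancy: [Covered Tenancy (rule 1)? no] AND [the dwelling is subject to a licensing requirement? yes] → not satisfied.
rule 11 — Tier VI Arrangement: [the rent does not include payment for board? no] AND [Approved Holding (rule 8)? yes] AND [Reportable Tenancy (rule 2)? no] → not satisfied.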